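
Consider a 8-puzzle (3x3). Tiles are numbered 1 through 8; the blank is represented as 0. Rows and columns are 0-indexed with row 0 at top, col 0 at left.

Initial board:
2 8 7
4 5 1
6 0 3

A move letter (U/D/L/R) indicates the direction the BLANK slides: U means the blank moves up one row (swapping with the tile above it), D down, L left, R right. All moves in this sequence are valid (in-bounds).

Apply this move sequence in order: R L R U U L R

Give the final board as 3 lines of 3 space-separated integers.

Answer: 2 8 0
4 5 7
6 3 1

Derivation:
After move 1 (R):
2 8 7
4 5 1
6 3 0

After move 2 (L):
2 8 7
4 5 1
6 0 3

After move 3 (R):
2 8 7
4 5 1
6 3 0

After move 4 (U):
2 8 7
4 5 0
6 3 1

After move 5 (U):
2 8 0
4 5 7
6 3 1

After move 6 (L):
2 0 8
4 5 7
6 3 1

After move 7 (R):
2 8 0
4 5 7
6 3 1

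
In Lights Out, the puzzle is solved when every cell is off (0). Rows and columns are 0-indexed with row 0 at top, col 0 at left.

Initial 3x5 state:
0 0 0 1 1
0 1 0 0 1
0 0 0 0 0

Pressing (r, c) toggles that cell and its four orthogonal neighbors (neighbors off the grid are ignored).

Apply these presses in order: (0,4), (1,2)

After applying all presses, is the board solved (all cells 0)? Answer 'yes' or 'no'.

Answer: no

Derivation:
After press 1 at (0,4):
0 0 0 0 0
0 1 0 0 0
0 0 0 0 0

After press 2 at (1,2):
0 0 1 0 0
0 0 1 1 0
0 0 1 0 0

Lights still on: 4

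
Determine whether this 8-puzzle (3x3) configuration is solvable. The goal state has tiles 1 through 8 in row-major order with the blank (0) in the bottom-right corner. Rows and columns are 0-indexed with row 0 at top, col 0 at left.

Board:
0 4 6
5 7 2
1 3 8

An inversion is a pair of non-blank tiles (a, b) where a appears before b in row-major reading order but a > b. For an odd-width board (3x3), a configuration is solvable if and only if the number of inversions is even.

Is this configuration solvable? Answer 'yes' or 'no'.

Answer: yes

Derivation:
Inversions (pairs i<j in row-major order where tile[i] > tile[j] > 0): 14
14 is even, so the puzzle is solvable.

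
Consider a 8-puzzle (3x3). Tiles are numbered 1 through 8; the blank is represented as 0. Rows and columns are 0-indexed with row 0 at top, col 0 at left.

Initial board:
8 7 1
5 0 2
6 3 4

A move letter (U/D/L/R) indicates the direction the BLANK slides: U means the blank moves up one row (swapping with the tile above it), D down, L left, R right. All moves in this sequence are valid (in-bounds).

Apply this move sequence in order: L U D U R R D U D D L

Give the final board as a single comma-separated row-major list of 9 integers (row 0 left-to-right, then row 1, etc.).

Answer: 7, 1, 2, 8, 5, 4, 6, 0, 3

Derivation:
After move 1 (L):
8 7 1
0 5 2
6 3 4

After move 2 (U):
0 7 1
8 5 2
6 3 4

After move 3 (D):
8 7 1
0 5 2
6 3 4

After move 4 (U):
0 7 1
8 5 2
6 3 4

After move 5 (R):
7 0 1
8 5 2
6 3 4

After move 6 (R):
7 1 0
8 5 2
6 3 4

After move 7 (D):
7 1 2
8 5 0
6 3 4

After move 8 (U):
7 1 0
8 5 2
6 3 4

After move 9 (D):
7 1 2
8 5 0
6 3 4

After move 10 (D):
7 1 2
8 5 4
6 3 0

After move 11 (L):
7 1 2
8 5 4
6 0 3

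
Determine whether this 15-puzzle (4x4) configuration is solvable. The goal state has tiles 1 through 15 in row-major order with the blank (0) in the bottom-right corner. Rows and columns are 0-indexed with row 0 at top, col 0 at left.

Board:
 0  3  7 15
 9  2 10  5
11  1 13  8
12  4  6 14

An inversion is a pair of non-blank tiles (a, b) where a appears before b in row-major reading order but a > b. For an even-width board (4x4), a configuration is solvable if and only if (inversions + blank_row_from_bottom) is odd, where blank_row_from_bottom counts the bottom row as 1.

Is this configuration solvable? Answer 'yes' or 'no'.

Answer: yes

Derivation:
Inversions: 45
Blank is in row 0 (0-indexed from top), which is row 4 counting from the bottom (bottom = 1).
45 + 4 = 49, which is odd, so the puzzle is solvable.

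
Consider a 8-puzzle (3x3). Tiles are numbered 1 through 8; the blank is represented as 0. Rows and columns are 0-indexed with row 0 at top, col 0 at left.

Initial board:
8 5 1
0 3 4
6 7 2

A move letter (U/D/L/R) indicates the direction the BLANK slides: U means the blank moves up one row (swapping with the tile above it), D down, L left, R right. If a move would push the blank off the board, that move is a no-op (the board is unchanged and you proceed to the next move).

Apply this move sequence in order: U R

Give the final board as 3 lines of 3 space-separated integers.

After move 1 (U):
0 5 1
8 3 4
6 7 2

After move 2 (R):
5 0 1
8 3 4
6 7 2

Answer: 5 0 1
8 3 4
6 7 2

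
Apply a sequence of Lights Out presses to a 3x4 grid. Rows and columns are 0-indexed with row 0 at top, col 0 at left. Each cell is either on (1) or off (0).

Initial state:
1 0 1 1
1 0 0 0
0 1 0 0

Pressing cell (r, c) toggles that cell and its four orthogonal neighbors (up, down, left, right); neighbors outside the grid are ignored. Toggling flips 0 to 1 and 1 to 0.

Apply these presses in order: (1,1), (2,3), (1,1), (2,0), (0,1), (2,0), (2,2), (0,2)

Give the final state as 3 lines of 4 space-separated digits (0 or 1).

Answer: 0 0 1 0
1 1 0 1
0 0 0 0

Derivation:
After press 1 at (1,1):
1 1 1 1
0 1 1 0
0 0 0 0

After press 2 at (2,3):
1 1 1 1
0 1 1 1
0 0 1 1

After press 3 at (1,1):
1 0 1 1
1 0 0 1
0 1 1 1

After press 4 at (2,0):
1 0 1 1
0 0 0 1
1 0 1 1

After press 5 at (0,1):
0 1 0 1
0 1 0 1
1 0 1 1

After press 6 at (2,0):
0 1 0 1
1 1 0 1
0 1 1 1

After press 7 at (2,2):
0 1 0 1
1 1 1 1
0 0 0 0

After press 8 at (0,2):
0 0 1 0
1 1 0 1
0 0 0 0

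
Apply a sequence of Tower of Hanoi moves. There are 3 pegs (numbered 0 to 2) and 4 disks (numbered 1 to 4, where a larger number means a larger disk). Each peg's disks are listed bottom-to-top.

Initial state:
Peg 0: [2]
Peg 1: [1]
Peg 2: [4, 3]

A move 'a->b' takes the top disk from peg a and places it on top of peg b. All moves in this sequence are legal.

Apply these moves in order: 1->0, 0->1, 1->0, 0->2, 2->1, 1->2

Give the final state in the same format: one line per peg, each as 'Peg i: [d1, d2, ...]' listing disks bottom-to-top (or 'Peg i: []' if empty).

After move 1 (1->0):
Peg 0: [2, 1]
Peg 1: []
Peg 2: [4, 3]

After move 2 (0->1):
Peg 0: [2]
Peg 1: [1]
Peg 2: [4, 3]

After move 3 (1->0):
Peg 0: [2, 1]
Peg 1: []
Peg 2: [4, 3]

After move 4 (0->2):
Peg 0: [2]
Peg 1: []
Peg 2: [4, 3, 1]

After move 5 (2->1):
Peg 0: [2]
Peg 1: [1]
Peg 2: [4, 3]

After move 6 (1->2):
Peg 0: [2]
Peg 1: []
Peg 2: [4, 3, 1]

Answer: Peg 0: [2]
Peg 1: []
Peg 2: [4, 3, 1]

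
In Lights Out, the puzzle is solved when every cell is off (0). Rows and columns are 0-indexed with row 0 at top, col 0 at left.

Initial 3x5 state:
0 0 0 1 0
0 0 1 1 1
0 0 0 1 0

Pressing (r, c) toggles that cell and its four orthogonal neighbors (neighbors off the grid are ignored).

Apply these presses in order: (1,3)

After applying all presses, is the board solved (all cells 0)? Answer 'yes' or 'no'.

After press 1 at (1,3):
0 0 0 0 0
0 0 0 0 0
0 0 0 0 0

Lights still on: 0

Answer: yes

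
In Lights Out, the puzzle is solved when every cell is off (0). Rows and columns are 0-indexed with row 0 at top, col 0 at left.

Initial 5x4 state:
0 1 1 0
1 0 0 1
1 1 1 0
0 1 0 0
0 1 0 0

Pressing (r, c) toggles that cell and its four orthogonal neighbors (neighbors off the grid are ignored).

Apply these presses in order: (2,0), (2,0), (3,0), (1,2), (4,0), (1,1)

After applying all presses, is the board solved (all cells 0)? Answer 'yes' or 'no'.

After press 1 at (2,0):
0 1 1 0
0 0 0 1
0 0 1 0
1 1 0 0
0 1 0 0

After press 2 at (2,0):
0 1 1 0
1 0 0 1
1 1 1 0
0 1 0 0
0 1 0 0

After press 3 at (3,0):
0 1 1 0
1 0 0 1
0 1 1 0
1 0 0 0
1 1 0 0

After press 4 at (1,2):
0 1 0 0
1 1 1 0
0 1 0 0
1 0 0 0
1 1 0 0

After press 5 at (4,0):
0 1 0 0
1 1 1 0
0 1 0 0
0 0 0 0
0 0 0 0

After press 6 at (1,1):
0 0 0 0
0 0 0 0
0 0 0 0
0 0 0 0
0 0 0 0

Lights still on: 0

Answer: yes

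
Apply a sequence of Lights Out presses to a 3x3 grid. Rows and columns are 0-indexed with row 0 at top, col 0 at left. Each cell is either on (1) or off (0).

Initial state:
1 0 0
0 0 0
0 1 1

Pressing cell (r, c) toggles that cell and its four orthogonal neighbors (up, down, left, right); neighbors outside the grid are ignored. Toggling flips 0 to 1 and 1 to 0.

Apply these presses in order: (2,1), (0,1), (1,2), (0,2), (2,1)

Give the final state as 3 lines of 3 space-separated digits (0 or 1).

Answer: 0 0 1
0 0 0
0 1 0

Derivation:
After press 1 at (2,1):
1 0 0
0 1 0
1 0 0

After press 2 at (0,1):
0 1 1
0 0 0
1 0 0

After press 3 at (1,2):
0 1 0
0 1 1
1 0 1

After press 4 at (0,2):
0 0 1
0 1 0
1 0 1

After press 5 at (2,1):
0 0 1
0 0 0
0 1 0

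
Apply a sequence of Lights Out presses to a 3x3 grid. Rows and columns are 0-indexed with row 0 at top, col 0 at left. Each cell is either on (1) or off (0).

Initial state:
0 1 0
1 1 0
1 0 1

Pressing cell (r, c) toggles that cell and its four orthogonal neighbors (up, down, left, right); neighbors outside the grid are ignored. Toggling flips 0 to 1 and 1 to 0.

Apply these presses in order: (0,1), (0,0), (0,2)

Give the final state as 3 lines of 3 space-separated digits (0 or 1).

After press 1 at (0,1):
1 0 1
1 0 0
1 0 1

After press 2 at (0,0):
0 1 1
0 0 0
1 0 1

After press 3 at (0,2):
0 0 0
0 0 1
1 0 1

Answer: 0 0 0
0 0 1
1 0 1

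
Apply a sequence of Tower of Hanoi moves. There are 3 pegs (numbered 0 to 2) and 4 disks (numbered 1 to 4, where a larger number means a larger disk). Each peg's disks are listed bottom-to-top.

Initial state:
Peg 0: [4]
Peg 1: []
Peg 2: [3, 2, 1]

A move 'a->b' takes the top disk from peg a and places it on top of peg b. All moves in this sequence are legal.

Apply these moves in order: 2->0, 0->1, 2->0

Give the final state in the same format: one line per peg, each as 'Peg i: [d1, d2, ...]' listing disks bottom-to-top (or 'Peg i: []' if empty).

After move 1 (2->0):
Peg 0: [4, 1]
Peg 1: []
Peg 2: [3, 2]

After move 2 (0->1):
Peg 0: [4]
Peg 1: [1]
Peg 2: [3, 2]

After move 3 (2->0):
Peg 0: [4, 2]
Peg 1: [1]
Peg 2: [3]

Answer: Peg 0: [4, 2]
Peg 1: [1]
Peg 2: [3]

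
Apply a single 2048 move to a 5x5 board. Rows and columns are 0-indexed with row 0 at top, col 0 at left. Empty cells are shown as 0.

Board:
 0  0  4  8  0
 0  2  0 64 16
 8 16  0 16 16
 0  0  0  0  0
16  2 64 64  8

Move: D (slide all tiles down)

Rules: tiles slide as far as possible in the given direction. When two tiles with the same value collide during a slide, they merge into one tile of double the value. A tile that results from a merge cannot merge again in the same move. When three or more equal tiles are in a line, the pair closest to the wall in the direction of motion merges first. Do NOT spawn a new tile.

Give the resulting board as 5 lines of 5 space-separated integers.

Slide down:
col 0: [0, 0, 8, 0, 16] -> [0, 0, 0, 8, 16]
col 1: [0, 2, 16, 0, 2] -> [0, 0, 2, 16, 2]
col 2: [4, 0, 0, 0, 64] -> [0, 0, 0, 4, 64]
col 3: [8, 64, 16, 0, 64] -> [0, 8, 64, 16, 64]
col 4: [0, 16, 16, 0, 8] -> [0, 0, 0, 32, 8]

Answer:  0  0  0  0  0
 0  0  0  8  0
 0  2  0 64  0
 8 16  4 16 32
16  2 64 64  8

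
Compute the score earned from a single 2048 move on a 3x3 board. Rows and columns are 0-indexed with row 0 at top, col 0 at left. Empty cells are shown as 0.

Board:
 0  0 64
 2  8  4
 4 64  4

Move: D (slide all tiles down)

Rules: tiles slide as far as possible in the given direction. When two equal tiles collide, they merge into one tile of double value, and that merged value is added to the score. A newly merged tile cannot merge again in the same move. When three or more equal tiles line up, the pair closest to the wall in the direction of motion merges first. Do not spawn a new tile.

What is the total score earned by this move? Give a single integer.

Slide down:
col 0: [0, 2, 4] -> [0, 2, 4]  score +0 (running 0)
col 1: [0, 8, 64] -> [0, 8, 64]  score +0 (running 0)
col 2: [64, 4, 4] -> [0, 64, 8]  score +8 (running 8)
Board after move:
 0  0  0
 2  8 64
 4 64  8

Answer: 8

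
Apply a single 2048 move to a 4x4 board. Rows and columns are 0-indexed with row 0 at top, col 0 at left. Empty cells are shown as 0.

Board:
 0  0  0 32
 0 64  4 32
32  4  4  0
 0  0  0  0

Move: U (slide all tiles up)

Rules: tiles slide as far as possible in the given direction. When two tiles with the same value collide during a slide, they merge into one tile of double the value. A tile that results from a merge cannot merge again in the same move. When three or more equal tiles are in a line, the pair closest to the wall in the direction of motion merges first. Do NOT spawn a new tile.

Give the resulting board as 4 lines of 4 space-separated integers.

Slide up:
col 0: [0, 0, 32, 0] -> [32, 0, 0, 0]
col 1: [0, 64, 4, 0] -> [64, 4, 0, 0]
col 2: [0, 4, 4, 0] -> [8, 0, 0, 0]
col 3: [32, 32, 0, 0] -> [64, 0, 0, 0]

Answer: 32 64  8 64
 0  4  0  0
 0  0  0  0
 0  0  0  0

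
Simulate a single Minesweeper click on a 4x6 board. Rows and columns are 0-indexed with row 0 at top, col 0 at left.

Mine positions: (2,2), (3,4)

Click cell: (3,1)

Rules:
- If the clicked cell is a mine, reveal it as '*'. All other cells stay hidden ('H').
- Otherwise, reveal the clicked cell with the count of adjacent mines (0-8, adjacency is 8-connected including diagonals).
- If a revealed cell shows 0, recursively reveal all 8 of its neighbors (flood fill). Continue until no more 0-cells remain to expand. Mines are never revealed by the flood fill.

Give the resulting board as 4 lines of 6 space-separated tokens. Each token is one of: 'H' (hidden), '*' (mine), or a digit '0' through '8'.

H H H H H H
H H H H H H
H H H H H H
H 1 H H H H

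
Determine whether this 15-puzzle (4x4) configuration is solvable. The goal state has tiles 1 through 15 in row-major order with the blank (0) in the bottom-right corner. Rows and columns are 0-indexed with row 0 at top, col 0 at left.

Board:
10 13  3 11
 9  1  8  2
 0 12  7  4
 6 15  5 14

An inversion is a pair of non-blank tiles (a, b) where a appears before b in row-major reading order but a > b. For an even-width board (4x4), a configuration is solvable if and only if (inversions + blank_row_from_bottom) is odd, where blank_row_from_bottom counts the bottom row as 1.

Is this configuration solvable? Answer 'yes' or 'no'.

Answer: no

Derivation:
Inversions: 52
Blank is in row 2 (0-indexed from top), which is row 2 counting from the bottom (bottom = 1).
52 + 2 = 54, which is even, so the puzzle is not solvable.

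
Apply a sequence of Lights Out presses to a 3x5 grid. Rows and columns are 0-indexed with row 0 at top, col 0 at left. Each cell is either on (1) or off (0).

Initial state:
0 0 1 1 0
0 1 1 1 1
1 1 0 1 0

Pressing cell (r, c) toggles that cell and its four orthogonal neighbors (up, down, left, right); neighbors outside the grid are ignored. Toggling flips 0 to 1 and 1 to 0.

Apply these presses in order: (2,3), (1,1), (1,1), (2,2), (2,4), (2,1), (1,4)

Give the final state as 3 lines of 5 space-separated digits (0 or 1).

After press 1 at (2,3):
0 0 1 1 0
0 1 1 0 1
1 1 1 0 1

After press 2 at (1,1):
0 1 1 1 0
1 0 0 0 1
1 0 1 0 1

After press 3 at (1,1):
0 0 1 1 0
0 1 1 0 1
1 1 1 0 1

After press 4 at (2,2):
0 0 1 1 0
0 1 0 0 1
1 0 0 1 1

After press 5 at (2,4):
0 0 1 1 0
0 1 0 0 0
1 0 0 0 0

After press 6 at (2,1):
0 0 1 1 0
0 0 0 0 0
0 1 1 0 0

After press 7 at (1,4):
0 0 1 1 1
0 0 0 1 1
0 1 1 0 1

Answer: 0 0 1 1 1
0 0 0 1 1
0 1 1 0 1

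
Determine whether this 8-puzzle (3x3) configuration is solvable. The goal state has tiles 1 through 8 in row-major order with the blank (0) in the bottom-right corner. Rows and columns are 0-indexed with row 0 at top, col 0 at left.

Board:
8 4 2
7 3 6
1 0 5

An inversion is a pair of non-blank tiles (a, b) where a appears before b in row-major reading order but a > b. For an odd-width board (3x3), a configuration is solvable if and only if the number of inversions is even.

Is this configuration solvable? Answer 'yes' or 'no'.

Answer: yes

Derivation:
Inversions (pairs i<j in row-major order where tile[i] > tile[j] > 0): 18
18 is even, so the puzzle is solvable.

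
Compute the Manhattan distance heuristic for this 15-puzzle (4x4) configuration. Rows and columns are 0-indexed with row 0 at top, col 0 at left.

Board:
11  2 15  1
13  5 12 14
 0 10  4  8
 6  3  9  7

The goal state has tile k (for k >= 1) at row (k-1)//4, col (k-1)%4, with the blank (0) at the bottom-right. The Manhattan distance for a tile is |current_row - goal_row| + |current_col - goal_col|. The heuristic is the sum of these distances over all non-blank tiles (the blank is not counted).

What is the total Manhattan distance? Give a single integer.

Tile 11: (0,0)->(2,2) = 4
Tile 2: (0,1)->(0,1) = 0
Tile 15: (0,2)->(3,2) = 3
Tile 1: (0,3)->(0,0) = 3
Tile 13: (1,0)->(3,0) = 2
Tile 5: (1,1)->(1,0) = 1
Tile 12: (1,2)->(2,3) = 2
Tile 14: (1,3)->(3,1) = 4
Tile 10: (2,1)->(2,1) = 0
Tile 4: (2,2)->(0,3) = 3
Tile 8: (2,3)->(1,3) = 1
Tile 6: (3,0)->(1,1) = 3
Tile 3: (3,1)->(0,2) = 4
Tile 9: (3,2)->(2,0) = 3
Tile 7: (3,3)->(1,2) = 3
Sum: 4 + 0 + 3 + 3 + 2 + 1 + 2 + 4 + 0 + 3 + 1 + 3 + 4 + 3 + 3 = 36

Answer: 36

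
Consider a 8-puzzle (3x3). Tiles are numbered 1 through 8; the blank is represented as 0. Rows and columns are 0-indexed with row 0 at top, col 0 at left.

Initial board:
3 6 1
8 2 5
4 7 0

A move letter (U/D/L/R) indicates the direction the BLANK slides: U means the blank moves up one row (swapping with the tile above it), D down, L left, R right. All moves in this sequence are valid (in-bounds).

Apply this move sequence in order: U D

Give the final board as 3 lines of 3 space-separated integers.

After move 1 (U):
3 6 1
8 2 0
4 7 5

After move 2 (D):
3 6 1
8 2 5
4 7 0

Answer: 3 6 1
8 2 5
4 7 0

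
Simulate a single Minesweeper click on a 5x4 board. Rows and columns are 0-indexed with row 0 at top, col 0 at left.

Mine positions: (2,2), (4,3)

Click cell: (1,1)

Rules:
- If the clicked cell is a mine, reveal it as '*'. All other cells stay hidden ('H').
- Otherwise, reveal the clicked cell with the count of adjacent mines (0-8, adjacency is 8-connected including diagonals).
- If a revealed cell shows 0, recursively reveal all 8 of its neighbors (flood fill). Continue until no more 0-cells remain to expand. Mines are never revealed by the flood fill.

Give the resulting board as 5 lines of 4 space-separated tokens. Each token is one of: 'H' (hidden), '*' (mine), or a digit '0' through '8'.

H H H H
H 1 H H
H H H H
H H H H
H H H H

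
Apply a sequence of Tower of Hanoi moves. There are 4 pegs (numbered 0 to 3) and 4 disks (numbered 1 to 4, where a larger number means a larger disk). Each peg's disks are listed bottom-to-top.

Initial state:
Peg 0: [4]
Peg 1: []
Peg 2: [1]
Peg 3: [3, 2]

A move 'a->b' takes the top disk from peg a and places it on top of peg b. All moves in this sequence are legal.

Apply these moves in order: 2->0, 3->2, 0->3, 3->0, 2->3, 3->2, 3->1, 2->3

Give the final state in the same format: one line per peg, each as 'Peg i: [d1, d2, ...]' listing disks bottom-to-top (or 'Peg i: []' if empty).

After move 1 (2->0):
Peg 0: [4, 1]
Peg 1: []
Peg 2: []
Peg 3: [3, 2]

After move 2 (3->2):
Peg 0: [4, 1]
Peg 1: []
Peg 2: [2]
Peg 3: [3]

After move 3 (0->3):
Peg 0: [4]
Peg 1: []
Peg 2: [2]
Peg 3: [3, 1]

After move 4 (3->0):
Peg 0: [4, 1]
Peg 1: []
Peg 2: [2]
Peg 3: [3]

After move 5 (2->3):
Peg 0: [4, 1]
Peg 1: []
Peg 2: []
Peg 3: [3, 2]

After move 6 (3->2):
Peg 0: [4, 1]
Peg 1: []
Peg 2: [2]
Peg 3: [3]

After move 7 (3->1):
Peg 0: [4, 1]
Peg 1: [3]
Peg 2: [2]
Peg 3: []

After move 8 (2->3):
Peg 0: [4, 1]
Peg 1: [3]
Peg 2: []
Peg 3: [2]

Answer: Peg 0: [4, 1]
Peg 1: [3]
Peg 2: []
Peg 3: [2]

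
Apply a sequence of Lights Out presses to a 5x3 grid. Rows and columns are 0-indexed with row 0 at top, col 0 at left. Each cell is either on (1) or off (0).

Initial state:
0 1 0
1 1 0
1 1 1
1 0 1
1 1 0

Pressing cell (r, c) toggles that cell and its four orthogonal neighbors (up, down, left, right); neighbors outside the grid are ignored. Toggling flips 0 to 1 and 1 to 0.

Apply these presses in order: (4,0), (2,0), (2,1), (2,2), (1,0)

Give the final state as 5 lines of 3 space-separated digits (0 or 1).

After press 1 at (4,0):
0 1 0
1 1 0
1 1 1
0 0 1
0 0 0

After press 2 at (2,0):
0 1 0
0 1 0
0 0 1
1 0 1
0 0 0

After press 3 at (2,1):
0 1 0
0 0 0
1 1 0
1 1 1
0 0 0

After press 4 at (2,2):
0 1 0
0 0 1
1 0 1
1 1 0
0 0 0

After press 5 at (1,0):
1 1 0
1 1 1
0 0 1
1 1 0
0 0 0

Answer: 1 1 0
1 1 1
0 0 1
1 1 0
0 0 0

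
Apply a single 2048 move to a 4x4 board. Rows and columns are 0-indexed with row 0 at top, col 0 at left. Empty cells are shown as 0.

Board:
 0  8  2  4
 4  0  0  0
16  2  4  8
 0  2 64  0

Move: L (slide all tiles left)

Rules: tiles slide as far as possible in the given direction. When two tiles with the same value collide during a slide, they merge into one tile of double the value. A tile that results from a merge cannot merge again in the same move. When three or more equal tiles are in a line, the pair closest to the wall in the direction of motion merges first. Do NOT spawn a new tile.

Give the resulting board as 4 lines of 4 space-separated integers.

Slide left:
row 0: [0, 8, 2, 4] -> [8, 2, 4, 0]
row 1: [4, 0, 0, 0] -> [4, 0, 0, 0]
row 2: [16, 2, 4, 8] -> [16, 2, 4, 8]
row 3: [0, 2, 64, 0] -> [2, 64, 0, 0]

Answer:  8  2  4  0
 4  0  0  0
16  2  4  8
 2 64  0  0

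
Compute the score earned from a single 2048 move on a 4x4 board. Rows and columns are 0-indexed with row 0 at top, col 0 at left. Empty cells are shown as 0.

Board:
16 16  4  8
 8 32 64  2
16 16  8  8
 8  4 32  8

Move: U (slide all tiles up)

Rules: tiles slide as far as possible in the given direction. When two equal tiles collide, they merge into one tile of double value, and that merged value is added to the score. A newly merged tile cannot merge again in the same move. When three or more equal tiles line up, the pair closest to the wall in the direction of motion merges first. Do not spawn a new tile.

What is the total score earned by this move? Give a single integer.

Slide up:
col 0: [16, 8, 16, 8] -> [16, 8, 16, 8]  score +0 (running 0)
col 1: [16, 32, 16, 4] -> [16, 32, 16, 4]  score +0 (running 0)
col 2: [4, 64, 8, 32] -> [4, 64, 8, 32]  score +0 (running 0)
col 3: [8, 2, 8, 8] -> [8, 2, 16, 0]  score +16 (running 16)
Board after move:
16 16  4  8
 8 32 64  2
16 16  8 16
 8  4 32  0

Answer: 16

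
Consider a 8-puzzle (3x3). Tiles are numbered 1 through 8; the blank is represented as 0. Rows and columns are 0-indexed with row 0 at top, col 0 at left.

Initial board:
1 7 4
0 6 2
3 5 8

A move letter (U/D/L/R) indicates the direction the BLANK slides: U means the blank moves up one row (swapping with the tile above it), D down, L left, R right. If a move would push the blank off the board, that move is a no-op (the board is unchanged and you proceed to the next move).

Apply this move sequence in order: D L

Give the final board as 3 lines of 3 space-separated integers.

After move 1 (D):
1 7 4
3 6 2
0 5 8

After move 2 (L):
1 7 4
3 6 2
0 5 8

Answer: 1 7 4
3 6 2
0 5 8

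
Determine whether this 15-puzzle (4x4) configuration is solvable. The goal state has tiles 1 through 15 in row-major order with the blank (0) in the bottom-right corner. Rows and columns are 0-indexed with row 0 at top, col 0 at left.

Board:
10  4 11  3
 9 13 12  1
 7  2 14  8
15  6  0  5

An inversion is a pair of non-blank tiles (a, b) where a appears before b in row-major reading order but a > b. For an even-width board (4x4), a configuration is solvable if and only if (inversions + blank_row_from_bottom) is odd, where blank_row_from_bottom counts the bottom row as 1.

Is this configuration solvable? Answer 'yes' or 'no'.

Answer: yes

Derivation:
Inversions: 52
Blank is in row 3 (0-indexed from top), which is row 1 counting from the bottom (bottom = 1).
52 + 1 = 53, which is odd, so the puzzle is solvable.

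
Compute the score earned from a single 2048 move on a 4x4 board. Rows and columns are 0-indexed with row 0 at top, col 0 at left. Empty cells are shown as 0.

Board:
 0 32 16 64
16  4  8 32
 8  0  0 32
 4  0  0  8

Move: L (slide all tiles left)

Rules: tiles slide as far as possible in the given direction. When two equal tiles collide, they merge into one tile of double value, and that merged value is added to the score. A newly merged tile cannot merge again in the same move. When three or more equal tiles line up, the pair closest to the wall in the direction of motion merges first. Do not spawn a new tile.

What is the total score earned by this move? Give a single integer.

Answer: 0

Derivation:
Slide left:
row 0: [0, 32, 16, 64] -> [32, 16, 64, 0]  score +0 (running 0)
row 1: [16, 4, 8, 32] -> [16, 4, 8, 32]  score +0 (running 0)
row 2: [8, 0, 0, 32] -> [8, 32, 0, 0]  score +0 (running 0)
row 3: [4, 0, 0, 8] -> [4, 8, 0, 0]  score +0 (running 0)
Board after move:
32 16 64  0
16  4  8 32
 8 32  0  0
 4  8  0  0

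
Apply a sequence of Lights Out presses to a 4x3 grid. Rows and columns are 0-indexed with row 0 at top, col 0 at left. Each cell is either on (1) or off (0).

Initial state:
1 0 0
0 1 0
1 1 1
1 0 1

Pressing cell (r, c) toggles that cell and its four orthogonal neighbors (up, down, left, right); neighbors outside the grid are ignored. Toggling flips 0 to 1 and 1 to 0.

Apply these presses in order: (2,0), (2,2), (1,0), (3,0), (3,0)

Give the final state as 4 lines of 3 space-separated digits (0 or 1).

After press 1 at (2,0):
1 0 0
1 1 0
0 0 1
0 0 1

After press 2 at (2,2):
1 0 0
1 1 1
0 1 0
0 0 0

After press 3 at (1,0):
0 0 0
0 0 1
1 1 0
0 0 0

After press 4 at (3,0):
0 0 0
0 0 1
0 1 0
1 1 0

After press 5 at (3,0):
0 0 0
0 0 1
1 1 0
0 0 0

Answer: 0 0 0
0 0 1
1 1 0
0 0 0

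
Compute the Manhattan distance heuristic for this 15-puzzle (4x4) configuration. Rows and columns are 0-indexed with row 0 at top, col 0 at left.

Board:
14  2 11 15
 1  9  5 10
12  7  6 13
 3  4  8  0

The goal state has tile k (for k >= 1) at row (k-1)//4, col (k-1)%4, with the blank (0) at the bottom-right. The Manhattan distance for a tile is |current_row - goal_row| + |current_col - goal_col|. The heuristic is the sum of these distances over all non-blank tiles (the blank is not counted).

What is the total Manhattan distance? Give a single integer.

Answer: 42

Derivation:
Tile 14: (0,0)->(3,1) = 4
Tile 2: (0,1)->(0,1) = 0
Tile 11: (0,2)->(2,2) = 2
Tile 15: (0,3)->(3,2) = 4
Tile 1: (1,0)->(0,0) = 1
Tile 9: (1,1)->(2,0) = 2
Tile 5: (1,2)->(1,0) = 2
Tile 10: (1,3)->(2,1) = 3
Tile 12: (2,0)->(2,3) = 3
Tile 7: (2,1)->(1,2) = 2
Tile 6: (2,2)->(1,1) = 2
Tile 13: (2,3)->(3,0) = 4
Tile 3: (3,0)->(0,2) = 5
Tile 4: (3,1)->(0,3) = 5
Tile 8: (3,2)->(1,3) = 3
Sum: 4 + 0 + 2 + 4 + 1 + 2 + 2 + 3 + 3 + 2 + 2 + 4 + 5 + 5 + 3 = 42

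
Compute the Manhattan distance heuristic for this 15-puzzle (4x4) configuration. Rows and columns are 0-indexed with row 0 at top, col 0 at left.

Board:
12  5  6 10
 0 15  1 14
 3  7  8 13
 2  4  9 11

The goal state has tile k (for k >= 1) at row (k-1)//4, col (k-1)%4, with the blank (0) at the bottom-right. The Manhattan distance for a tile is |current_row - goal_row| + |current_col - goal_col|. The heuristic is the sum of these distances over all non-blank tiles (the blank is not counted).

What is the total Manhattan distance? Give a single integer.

Answer: 49

Derivation:
Tile 12: (0,0)->(2,3) = 5
Tile 5: (0,1)->(1,0) = 2
Tile 6: (0,2)->(1,1) = 2
Tile 10: (0,3)->(2,1) = 4
Tile 15: (1,1)->(3,2) = 3
Tile 1: (1,2)->(0,0) = 3
Tile 14: (1,3)->(3,1) = 4
Tile 3: (2,0)->(0,2) = 4
Tile 7: (2,1)->(1,2) = 2
Tile 8: (2,2)->(1,3) = 2
Tile 13: (2,3)->(3,0) = 4
Tile 2: (3,0)->(0,1) = 4
Tile 4: (3,1)->(0,3) = 5
Tile 9: (3,2)->(2,0) = 3
Tile 11: (3,3)->(2,2) = 2
Sum: 5 + 2 + 2 + 4 + 3 + 3 + 4 + 4 + 2 + 2 + 4 + 4 + 5 + 3 + 2 = 49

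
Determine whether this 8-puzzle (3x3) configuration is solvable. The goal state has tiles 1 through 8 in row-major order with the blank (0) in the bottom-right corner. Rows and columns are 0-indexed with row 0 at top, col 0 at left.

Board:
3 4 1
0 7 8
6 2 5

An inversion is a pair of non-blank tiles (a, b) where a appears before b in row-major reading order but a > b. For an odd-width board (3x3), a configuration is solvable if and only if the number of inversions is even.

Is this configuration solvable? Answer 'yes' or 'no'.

Answer: yes

Derivation:
Inversions (pairs i<j in row-major order where tile[i] > tile[j] > 0): 12
12 is even, so the puzzle is solvable.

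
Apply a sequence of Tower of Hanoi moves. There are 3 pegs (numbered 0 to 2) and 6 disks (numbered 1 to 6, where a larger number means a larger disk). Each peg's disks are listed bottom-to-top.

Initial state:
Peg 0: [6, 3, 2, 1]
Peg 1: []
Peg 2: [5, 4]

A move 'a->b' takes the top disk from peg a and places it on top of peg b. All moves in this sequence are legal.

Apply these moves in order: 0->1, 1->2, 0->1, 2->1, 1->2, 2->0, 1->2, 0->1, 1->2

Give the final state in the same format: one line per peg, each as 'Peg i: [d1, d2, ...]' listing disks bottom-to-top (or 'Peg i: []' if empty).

Answer: Peg 0: [6, 3]
Peg 1: []
Peg 2: [5, 4, 2, 1]

Derivation:
After move 1 (0->1):
Peg 0: [6, 3, 2]
Peg 1: [1]
Peg 2: [5, 4]

After move 2 (1->2):
Peg 0: [6, 3, 2]
Peg 1: []
Peg 2: [5, 4, 1]

After move 3 (0->1):
Peg 0: [6, 3]
Peg 1: [2]
Peg 2: [5, 4, 1]

After move 4 (2->1):
Peg 0: [6, 3]
Peg 1: [2, 1]
Peg 2: [5, 4]

After move 5 (1->2):
Peg 0: [6, 3]
Peg 1: [2]
Peg 2: [5, 4, 1]

After move 6 (2->0):
Peg 0: [6, 3, 1]
Peg 1: [2]
Peg 2: [5, 4]

After move 7 (1->2):
Peg 0: [6, 3, 1]
Peg 1: []
Peg 2: [5, 4, 2]

After move 8 (0->1):
Peg 0: [6, 3]
Peg 1: [1]
Peg 2: [5, 4, 2]

After move 9 (1->2):
Peg 0: [6, 3]
Peg 1: []
Peg 2: [5, 4, 2, 1]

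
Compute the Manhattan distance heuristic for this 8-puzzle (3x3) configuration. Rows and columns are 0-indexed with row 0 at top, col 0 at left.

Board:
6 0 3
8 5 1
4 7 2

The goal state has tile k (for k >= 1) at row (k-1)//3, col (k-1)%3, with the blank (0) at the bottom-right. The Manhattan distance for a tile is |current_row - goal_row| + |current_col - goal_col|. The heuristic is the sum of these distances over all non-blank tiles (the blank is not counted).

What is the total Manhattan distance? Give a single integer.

Answer: 13

Derivation:
Tile 6: (0,0)->(1,2) = 3
Tile 3: (0,2)->(0,2) = 0
Tile 8: (1,0)->(2,1) = 2
Tile 5: (1,1)->(1,1) = 0
Tile 1: (1,2)->(0,0) = 3
Tile 4: (2,0)->(1,0) = 1
Tile 7: (2,1)->(2,0) = 1
Tile 2: (2,2)->(0,1) = 3
Sum: 3 + 0 + 2 + 0 + 3 + 1 + 1 + 3 = 13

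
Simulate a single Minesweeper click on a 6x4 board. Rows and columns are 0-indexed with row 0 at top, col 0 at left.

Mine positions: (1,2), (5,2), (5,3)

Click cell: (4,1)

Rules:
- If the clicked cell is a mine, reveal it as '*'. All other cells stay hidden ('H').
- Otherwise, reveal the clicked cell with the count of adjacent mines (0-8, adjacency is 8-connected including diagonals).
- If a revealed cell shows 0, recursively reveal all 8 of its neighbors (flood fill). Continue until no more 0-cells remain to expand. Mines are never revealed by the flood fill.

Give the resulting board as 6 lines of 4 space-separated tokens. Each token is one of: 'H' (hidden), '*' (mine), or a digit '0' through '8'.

H H H H
H H H H
H H H H
H H H H
H 1 H H
H H H H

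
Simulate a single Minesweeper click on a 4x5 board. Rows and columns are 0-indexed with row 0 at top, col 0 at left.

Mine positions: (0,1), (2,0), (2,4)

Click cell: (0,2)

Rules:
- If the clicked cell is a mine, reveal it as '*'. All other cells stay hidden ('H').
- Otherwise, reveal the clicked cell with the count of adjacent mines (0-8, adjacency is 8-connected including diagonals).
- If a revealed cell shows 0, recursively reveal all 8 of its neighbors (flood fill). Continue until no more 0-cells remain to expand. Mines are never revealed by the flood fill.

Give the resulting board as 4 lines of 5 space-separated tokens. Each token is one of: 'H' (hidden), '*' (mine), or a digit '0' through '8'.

H H 1 H H
H H H H H
H H H H H
H H H H H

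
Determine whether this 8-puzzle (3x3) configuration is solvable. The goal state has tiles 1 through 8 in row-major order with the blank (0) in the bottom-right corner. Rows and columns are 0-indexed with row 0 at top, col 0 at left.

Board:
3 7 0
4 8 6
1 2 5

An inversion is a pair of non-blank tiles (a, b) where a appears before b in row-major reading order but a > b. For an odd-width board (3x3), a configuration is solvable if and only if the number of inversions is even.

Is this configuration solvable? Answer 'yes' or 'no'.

Answer: yes

Derivation:
Inversions (pairs i<j in row-major order where tile[i] > tile[j] > 0): 16
16 is even, so the puzzle is solvable.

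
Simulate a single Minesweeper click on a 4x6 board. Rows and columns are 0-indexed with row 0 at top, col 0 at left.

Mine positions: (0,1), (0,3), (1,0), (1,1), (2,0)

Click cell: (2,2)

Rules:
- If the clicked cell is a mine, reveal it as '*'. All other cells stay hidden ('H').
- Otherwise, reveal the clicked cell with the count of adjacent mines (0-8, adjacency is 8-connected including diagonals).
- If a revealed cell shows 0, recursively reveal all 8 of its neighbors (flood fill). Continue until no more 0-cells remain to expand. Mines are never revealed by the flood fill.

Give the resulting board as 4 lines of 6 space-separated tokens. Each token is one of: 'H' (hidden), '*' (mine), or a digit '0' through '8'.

H H H H H H
H H H H H H
H H 1 H H H
H H H H H H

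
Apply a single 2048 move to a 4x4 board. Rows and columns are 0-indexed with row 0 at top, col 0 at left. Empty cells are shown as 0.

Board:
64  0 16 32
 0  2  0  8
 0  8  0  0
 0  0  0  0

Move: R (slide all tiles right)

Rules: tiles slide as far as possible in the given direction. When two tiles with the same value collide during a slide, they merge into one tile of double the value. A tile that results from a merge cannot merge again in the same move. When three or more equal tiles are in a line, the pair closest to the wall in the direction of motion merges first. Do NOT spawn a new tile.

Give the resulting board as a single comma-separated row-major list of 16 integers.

Answer: 0, 64, 16, 32, 0, 0, 2, 8, 0, 0, 0, 8, 0, 0, 0, 0

Derivation:
Slide right:
row 0: [64, 0, 16, 32] -> [0, 64, 16, 32]
row 1: [0, 2, 0, 8] -> [0, 0, 2, 8]
row 2: [0, 8, 0, 0] -> [0, 0, 0, 8]
row 3: [0, 0, 0, 0] -> [0, 0, 0, 0]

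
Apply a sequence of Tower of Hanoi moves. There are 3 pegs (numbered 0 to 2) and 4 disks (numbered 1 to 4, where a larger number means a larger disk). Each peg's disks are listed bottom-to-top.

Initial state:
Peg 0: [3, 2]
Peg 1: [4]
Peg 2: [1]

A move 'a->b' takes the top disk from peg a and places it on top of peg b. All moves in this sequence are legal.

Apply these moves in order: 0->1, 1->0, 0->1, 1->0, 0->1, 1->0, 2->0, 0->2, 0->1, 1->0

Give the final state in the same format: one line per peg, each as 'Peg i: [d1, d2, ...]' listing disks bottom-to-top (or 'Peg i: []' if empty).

Answer: Peg 0: [3, 2]
Peg 1: [4]
Peg 2: [1]

Derivation:
After move 1 (0->1):
Peg 0: [3]
Peg 1: [4, 2]
Peg 2: [1]

After move 2 (1->0):
Peg 0: [3, 2]
Peg 1: [4]
Peg 2: [1]

After move 3 (0->1):
Peg 0: [3]
Peg 1: [4, 2]
Peg 2: [1]

After move 4 (1->0):
Peg 0: [3, 2]
Peg 1: [4]
Peg 2: [1]

After move 5 (0->1):
Peg 0: [3]
Peg 1: [4, 2]
Peg 2: [1]

After move 6 (1->0):
Peg 0: [3, 2]
Peg 1: [4]
Peg 2: [1]

After move 7 (2->0):
Peg 0: [3, 2, 1]
Peg 1: [4]
Peg 2: []

After move 8 (0->2):
Peg 0: [3, 2]
Peg 1: [4]
Peg 2: [1]

After move 9 (0->1):
Peg 0: [3]
Peg 1: [4, 2]
Peg 2: [1]

After move 10 (1->0):
Peg 0: [3, 2]
Peg 1: [4]
Peg 2: [1]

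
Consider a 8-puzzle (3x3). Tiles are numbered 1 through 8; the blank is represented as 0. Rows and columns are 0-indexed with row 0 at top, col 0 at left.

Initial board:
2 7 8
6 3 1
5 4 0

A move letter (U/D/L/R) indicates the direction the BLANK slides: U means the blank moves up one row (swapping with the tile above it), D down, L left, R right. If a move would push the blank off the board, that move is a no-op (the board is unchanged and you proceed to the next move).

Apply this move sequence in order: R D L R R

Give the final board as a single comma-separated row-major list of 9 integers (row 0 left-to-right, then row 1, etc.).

After move 1 (R):
2 7 8
6 3 1
5 4 0

After move 2 (D):
2 7 8
6 3 1
5 4 0

After move 3 (L):
2 7 8
6 3 1
5 0 4

After move 4 (R):
2 7 8
6 3 1
5 4 0

After move 5 (R):
2 7 8
6 3 1
5 4 0

Answer: 2, 7, 8, 6, 3, 1, 5, 4, 0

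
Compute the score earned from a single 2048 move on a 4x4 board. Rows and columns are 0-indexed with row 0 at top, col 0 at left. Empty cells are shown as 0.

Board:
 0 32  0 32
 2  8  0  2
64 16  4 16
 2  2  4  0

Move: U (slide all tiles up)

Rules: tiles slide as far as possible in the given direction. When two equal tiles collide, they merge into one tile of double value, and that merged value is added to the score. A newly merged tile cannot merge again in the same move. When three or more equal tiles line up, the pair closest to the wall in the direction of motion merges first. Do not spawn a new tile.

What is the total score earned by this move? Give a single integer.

Slide up:
col 0: [0, 2, 64, 2] -> [2, 64, 2, 0]  score +0 (running 0)
col 1: [32, 8, 16, 2] -> [32, 8, 16, 2]  score +0 (running 0)
col 2: [0, 0, 4, 4] -> [8, 0, 0, 0]  score +8 (running 8)
col 3: [32, 2, 16, 0] -> [32, 2, 16, 0]  score +0 (running 8)
Board after move:
 2 32  8 32
64  8  0  2
 2 16  0 16
 0  2  0  0

Answer: 8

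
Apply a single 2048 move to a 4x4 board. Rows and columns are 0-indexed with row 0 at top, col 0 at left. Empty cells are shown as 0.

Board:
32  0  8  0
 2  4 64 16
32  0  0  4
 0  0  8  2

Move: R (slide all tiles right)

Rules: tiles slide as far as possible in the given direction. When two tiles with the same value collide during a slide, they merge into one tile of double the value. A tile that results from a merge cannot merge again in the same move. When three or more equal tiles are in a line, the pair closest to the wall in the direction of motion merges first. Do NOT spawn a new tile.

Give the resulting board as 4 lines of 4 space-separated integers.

Slide right:
row 0: [32, 0, 8, 0] -> [0, 0, 32, 8]
row 1: [2, 4, 64, 16] -> [2, 4, 64, 16]
row 2: [32, 0, 0, 4] -> [0, 0, 32, 4]
row 3: [0, 0, 8, 2] -> [0, 0, 8, 2]

Answer:  0  0 32  8
 2  4 64 16
 0  0 32  4
 0  0  8  2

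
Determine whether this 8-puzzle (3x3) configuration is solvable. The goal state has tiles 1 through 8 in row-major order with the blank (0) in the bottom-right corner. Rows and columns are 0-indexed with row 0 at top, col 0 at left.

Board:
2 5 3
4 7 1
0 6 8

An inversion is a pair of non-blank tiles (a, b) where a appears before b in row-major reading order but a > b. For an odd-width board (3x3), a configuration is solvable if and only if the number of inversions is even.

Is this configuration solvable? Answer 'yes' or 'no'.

Answer: yes

Derivation:
Inversions (pairs i<j in row-major order where tile[i] > tile[j] > 0): 8
8 is even, so the puzzle is solvable.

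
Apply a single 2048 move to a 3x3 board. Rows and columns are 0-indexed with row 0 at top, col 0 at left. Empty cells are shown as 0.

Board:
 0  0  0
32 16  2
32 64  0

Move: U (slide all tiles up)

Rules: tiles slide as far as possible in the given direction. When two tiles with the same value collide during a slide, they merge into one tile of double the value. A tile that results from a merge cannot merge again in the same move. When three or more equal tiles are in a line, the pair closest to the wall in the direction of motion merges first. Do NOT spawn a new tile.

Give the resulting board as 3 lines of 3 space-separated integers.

Slide up:
col 0: [0, 32, 32] -> [64, 0, 0]
col 1: [0, 16, 64] -> [16, 64, 0]
col 2: [0, 2, 0] -> [2, 0, 0]

Answer: 64 16  2
 0 64  0
 0  0  0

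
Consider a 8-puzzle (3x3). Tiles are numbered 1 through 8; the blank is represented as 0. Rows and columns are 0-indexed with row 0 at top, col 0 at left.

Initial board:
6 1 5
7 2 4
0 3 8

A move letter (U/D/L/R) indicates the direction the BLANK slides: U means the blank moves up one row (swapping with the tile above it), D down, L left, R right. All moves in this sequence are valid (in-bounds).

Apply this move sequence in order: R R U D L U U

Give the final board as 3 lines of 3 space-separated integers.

Answer: 6 0 5
7 1 4
3 2 8

Derivation:
After move 1 (R):
6 1 5
7 2 4
3 0 8

After move 2 (R):
6 1 5
7 2 4
3 8 0

After move 3 (U):
6 1 5
7 2 0
3 8 4

After move 4 (D):
6 1 5
7 2 4
3 8 0

After move 5 (L):
6 1 5
7 2 4
3 0 8

After move 6 (U):
6 1 5
7 0 4
3 2 8

After move 7 (U):
6 0 5
7 1 4
3 2 8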